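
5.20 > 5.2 False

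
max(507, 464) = 507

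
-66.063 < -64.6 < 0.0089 True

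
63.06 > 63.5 False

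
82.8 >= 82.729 True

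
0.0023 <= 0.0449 True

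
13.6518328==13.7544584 False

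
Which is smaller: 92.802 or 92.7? 92.7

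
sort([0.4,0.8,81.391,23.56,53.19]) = [0.4,0.8,23.56,53.19,81.391]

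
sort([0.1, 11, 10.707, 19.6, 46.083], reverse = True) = [46.083, 19.6, 11, 10.707, 0.1]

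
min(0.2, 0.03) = 0.03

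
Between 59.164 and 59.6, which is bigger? 59.6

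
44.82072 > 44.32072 True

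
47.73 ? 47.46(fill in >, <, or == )>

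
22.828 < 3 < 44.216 False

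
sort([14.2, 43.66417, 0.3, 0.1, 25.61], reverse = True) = [43.66417, 25.61, 14.2, 0.3, 0.1]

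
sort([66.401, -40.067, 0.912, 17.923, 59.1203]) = [-40.067, 0.912, 17.923, 59.1203, 66.401]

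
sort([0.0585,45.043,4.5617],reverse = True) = [45.043,4.5617,0.0585]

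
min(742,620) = 620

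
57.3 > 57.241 True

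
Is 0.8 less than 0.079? No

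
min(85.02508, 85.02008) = 85.02008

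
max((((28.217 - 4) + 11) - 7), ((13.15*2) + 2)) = 28.3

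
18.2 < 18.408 True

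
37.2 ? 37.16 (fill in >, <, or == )>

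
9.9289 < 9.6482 False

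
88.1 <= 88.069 False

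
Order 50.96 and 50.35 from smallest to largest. 50.35, 50.96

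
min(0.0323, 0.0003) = 0.0003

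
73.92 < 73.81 False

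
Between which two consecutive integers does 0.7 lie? 0 and 1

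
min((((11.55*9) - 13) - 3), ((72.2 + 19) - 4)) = 87.2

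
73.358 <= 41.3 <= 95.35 False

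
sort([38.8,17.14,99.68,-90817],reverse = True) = [99.68,38.8,17.14,-90817]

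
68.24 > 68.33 False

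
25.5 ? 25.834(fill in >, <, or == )<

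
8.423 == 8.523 False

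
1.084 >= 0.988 True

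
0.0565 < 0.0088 False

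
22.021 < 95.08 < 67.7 False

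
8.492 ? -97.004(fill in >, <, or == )>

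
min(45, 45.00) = 45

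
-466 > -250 False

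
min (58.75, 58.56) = 58.56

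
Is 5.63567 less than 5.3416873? No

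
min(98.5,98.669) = 98.5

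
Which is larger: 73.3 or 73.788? 73.788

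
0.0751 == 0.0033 False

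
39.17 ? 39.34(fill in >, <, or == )<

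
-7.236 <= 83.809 True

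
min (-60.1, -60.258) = -60.258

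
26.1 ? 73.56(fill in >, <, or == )<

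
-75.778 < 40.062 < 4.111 False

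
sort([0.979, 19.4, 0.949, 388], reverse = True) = [388, 19.4, 0.979, 0.949]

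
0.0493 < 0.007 False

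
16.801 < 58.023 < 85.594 True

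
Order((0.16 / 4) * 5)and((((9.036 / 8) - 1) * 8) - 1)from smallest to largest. ((((9.036 / 8) - 1) * 8) - 1), ((0.16 / 4) * 5)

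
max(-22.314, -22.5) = -22.314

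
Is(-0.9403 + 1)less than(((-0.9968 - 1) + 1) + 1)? No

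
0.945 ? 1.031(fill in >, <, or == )<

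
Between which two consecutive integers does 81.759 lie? 81 and 82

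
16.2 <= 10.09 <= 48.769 False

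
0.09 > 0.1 False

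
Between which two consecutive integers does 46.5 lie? 46 and 47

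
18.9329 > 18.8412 True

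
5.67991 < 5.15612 False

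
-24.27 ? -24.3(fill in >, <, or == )>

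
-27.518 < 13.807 True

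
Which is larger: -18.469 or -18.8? -18.469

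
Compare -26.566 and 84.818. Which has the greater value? 84.818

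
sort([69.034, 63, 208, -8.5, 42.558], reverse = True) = [208, 69.034, 63, 42.558, -8.5]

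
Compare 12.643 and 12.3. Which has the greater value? 12.643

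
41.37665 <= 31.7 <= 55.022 False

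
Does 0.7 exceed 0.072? Yes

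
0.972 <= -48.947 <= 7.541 False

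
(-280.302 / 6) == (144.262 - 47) False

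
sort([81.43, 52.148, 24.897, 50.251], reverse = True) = [81.43, 52.148, 50.251, 24.897]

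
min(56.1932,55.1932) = 55.1932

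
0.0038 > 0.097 False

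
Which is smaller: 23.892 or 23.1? 23.1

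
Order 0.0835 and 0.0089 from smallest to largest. 0.0089, 0.0835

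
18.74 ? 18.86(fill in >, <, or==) <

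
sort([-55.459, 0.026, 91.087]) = [-55.459, 0.026, 91.087]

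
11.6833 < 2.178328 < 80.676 False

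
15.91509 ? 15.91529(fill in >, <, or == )<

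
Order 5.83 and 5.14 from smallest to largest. 5.14, 5.83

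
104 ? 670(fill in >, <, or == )<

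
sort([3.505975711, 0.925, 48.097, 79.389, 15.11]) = [0.925, 3.505975711, 15.11, 48.097, 79.389]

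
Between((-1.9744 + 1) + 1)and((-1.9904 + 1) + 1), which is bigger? ((-1.9744 + 1) + 1)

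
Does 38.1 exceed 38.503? No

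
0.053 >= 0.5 False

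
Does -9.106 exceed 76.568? No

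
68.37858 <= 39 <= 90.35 False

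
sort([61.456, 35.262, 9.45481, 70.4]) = [9.45481, 35.262, 61.456, 70.4]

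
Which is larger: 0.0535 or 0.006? 0.0535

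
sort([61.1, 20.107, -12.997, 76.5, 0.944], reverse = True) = [76.5, 61.1, 20.107, 0.944, -12.997]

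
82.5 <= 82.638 True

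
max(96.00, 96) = 96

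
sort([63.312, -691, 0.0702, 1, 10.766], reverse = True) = [63.312, 10.766, 1, 0.0702, -691]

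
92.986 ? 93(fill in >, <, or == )<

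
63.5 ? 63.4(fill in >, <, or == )>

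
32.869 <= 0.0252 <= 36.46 False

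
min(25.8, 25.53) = 25.53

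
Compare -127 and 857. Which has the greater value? 857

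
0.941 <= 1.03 True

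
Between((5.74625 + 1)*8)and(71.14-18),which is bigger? ((5.74625 + 1)*8)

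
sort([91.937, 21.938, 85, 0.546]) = [0.546, 21.938, 85, 91.937]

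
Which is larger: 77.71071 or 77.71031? 77.71071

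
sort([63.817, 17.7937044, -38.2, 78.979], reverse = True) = [78.979, 63.817, 17.7937044, -38.2]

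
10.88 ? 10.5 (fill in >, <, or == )>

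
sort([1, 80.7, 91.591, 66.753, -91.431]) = [-91.431, 1, 66.753, 80.7, 91.591]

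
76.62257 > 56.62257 True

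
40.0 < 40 False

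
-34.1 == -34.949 False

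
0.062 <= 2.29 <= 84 True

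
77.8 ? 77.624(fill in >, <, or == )>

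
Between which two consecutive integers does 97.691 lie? 97 and 98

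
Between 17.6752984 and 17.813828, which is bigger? 17.813828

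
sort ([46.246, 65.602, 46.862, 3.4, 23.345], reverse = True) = [65.602, 46.862, 46.246, 23.345, 3.4]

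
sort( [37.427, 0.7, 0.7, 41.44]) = [0.7, 0.7, 37.427, 41.44]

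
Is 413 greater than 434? No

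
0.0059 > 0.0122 False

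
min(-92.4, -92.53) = -92.53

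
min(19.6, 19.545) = 19.545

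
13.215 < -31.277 False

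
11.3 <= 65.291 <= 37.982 False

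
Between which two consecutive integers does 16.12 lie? 16 and 17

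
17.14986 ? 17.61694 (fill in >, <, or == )<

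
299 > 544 False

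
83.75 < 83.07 False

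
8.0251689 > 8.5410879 False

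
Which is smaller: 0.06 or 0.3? 0.06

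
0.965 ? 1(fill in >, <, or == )<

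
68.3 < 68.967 True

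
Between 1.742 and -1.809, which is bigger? 1.742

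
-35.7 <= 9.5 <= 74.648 True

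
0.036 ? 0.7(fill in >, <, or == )<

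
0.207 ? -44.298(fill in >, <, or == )>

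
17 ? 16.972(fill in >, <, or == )>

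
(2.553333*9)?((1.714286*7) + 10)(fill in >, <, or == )>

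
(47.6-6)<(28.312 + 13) False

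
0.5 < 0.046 False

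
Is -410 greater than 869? No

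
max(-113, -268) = -113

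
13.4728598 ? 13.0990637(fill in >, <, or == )>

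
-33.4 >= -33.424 True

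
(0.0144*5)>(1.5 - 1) False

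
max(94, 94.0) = 94.0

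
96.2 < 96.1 False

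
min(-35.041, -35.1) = -35.1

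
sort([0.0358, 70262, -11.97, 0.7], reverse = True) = [70262, 0.7, 0.0358, -11.97]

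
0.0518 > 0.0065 True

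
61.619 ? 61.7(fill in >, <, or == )<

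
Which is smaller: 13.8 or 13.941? 13.8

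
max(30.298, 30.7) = 30.7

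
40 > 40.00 False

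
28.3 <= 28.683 True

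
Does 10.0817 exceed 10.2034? No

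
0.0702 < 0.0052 False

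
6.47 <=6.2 False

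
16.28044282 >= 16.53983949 False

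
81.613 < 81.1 False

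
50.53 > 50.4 True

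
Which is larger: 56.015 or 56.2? 56.2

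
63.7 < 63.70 False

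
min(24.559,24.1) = 24.1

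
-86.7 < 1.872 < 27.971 True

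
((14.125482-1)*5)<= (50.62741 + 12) False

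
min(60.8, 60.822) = 60.8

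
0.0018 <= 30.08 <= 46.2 True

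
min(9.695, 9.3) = 9.3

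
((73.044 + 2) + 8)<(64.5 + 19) True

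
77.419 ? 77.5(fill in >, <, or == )<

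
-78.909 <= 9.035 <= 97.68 True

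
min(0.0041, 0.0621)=0.0041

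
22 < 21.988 False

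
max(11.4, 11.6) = 11.6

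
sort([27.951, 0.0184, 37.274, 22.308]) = [0.0184, 22.308, 27.951, 37.274]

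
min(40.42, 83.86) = 40.42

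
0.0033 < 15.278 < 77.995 True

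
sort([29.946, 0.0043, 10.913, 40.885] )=[0.0043, 10.913, 29.946, 40.885]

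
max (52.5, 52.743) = 52.743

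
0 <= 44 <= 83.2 True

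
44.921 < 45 True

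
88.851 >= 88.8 True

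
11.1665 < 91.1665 True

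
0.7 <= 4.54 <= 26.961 True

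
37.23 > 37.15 True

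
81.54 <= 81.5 False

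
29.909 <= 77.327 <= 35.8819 False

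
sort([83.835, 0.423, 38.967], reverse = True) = [83.835, 38.967, 0.423]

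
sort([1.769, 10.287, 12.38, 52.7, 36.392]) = [1.769, 10.287, 12.38, 36.392, 52.7]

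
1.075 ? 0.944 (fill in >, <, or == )>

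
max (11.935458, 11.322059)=11.935458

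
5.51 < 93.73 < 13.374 False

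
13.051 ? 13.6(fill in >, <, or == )<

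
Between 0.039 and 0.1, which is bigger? 0.1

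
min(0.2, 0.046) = 0.046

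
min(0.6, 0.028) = 0.028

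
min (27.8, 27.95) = 27.8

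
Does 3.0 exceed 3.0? No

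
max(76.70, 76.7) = 76.7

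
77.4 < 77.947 True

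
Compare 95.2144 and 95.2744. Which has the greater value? 95.2744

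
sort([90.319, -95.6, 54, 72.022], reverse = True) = [90.319, 72.022, 54, -95.6]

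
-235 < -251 False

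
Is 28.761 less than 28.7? No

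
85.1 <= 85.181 True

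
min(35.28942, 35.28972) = 35.28942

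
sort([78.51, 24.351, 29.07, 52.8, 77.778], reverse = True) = [78.51, 77.778, 52.8, 29.07, 24.351]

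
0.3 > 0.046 True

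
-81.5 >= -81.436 False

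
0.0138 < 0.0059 False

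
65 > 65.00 False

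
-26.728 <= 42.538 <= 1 False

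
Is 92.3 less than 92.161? No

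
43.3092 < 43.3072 False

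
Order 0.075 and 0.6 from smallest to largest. 0.075, 0.6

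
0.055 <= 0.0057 False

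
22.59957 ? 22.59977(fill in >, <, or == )<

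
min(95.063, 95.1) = 95.063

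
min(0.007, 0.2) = 0.007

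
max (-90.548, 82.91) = 82.91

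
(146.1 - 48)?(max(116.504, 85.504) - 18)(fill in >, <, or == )<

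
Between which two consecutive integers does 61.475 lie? 61 and 62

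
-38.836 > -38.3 False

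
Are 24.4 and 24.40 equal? Yes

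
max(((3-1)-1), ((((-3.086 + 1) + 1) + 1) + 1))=1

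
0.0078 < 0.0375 True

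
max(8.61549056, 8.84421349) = 8.84421349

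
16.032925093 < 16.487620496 True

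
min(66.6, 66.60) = 66.6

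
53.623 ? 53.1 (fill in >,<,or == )>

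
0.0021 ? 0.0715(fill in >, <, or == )<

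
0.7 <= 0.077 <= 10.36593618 False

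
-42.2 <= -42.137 True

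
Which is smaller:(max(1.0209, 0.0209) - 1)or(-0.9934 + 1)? (-0.9934 + 1)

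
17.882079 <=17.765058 False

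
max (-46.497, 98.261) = 98.261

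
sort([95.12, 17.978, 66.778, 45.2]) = [17.978, 45.2, 66.778, 95.12]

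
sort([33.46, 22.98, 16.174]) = [16.174, 22.98, 33.46]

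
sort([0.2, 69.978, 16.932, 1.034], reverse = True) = [69.978, 16.932, 1.034, 0.2]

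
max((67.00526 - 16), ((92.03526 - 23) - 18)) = 51.03526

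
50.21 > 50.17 True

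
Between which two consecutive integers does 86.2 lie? 86 and 87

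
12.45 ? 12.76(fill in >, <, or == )<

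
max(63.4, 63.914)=63.914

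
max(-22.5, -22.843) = -22.5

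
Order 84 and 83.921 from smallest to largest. 83.921, 84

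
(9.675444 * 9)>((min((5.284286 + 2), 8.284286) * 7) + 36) True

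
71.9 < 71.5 False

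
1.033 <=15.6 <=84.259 True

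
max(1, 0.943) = 1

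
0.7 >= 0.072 True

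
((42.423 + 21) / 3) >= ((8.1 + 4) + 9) True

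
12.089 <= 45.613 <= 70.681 True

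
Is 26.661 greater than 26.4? Yes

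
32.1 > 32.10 False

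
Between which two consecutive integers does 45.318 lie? 45 and 46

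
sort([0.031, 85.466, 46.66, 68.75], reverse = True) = [85.466, 68.75, 46.66, 0.031]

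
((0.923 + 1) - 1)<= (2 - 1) True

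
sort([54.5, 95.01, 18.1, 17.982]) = [17.982, 18.1, 54.5, 95.01]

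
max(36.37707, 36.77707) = 36.77707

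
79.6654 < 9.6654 False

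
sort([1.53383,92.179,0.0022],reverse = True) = [92.179,1.53383,0.0022]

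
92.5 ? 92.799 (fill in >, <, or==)<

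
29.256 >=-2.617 True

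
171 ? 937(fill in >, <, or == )<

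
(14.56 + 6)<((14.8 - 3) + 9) True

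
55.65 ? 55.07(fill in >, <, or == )>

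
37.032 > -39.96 True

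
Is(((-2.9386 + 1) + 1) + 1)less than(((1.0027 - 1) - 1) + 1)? No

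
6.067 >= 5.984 True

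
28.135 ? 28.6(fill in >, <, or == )<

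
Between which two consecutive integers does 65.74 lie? 65 and 66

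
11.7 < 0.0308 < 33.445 False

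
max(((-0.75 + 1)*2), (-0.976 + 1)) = 0.5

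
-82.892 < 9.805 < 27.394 True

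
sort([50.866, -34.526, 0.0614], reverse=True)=[50.866, 0.0614, -34.526]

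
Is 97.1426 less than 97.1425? No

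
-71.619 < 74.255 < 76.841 True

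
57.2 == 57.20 True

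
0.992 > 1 False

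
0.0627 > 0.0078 True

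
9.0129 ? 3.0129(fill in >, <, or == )>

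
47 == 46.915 False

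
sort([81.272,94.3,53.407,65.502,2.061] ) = [2.061,53.407,65.502,81.272,94.3]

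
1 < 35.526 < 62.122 True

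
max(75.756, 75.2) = 75.756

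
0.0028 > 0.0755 False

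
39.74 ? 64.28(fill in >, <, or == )<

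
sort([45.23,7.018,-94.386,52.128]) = [-94.386,7.018,45.23,52.128]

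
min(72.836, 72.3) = 72.3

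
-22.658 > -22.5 False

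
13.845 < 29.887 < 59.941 True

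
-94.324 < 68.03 True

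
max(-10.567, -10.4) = -10.4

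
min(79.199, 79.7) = 79.199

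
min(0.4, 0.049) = 0.049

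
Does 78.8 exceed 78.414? Yes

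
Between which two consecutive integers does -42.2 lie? -43 and -42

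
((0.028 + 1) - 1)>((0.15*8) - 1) False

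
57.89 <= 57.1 False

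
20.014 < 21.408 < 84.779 True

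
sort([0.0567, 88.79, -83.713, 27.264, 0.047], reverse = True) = [88.79, 27.264, 0.0567, 0.047, -83.713]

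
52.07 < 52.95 True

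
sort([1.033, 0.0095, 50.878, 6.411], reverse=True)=[50.878, 6.411, 1.033, 0.0095]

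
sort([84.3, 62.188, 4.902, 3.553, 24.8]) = [3.553, 4.902, 24.8, 62.188, 84.3]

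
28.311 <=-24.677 False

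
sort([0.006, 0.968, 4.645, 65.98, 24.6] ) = [0.006, 0.968, 4.645, 24.6, 65.98]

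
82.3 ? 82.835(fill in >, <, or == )<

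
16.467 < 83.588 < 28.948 False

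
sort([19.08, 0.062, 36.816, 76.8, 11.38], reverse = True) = [76.8, 36.816, 19.08, 11.38, 0.062]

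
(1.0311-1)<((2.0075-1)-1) False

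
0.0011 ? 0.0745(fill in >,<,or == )<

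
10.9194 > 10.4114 True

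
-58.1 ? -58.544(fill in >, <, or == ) >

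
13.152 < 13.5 True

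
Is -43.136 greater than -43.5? Yes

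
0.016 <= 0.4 True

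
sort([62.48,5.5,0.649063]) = [0.649063,5.5,62.48]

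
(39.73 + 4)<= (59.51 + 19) True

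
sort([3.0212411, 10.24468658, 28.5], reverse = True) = [28.5, 10.24468658, 3.0212411]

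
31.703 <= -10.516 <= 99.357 False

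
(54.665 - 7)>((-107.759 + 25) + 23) True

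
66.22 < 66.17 False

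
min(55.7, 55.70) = 55.7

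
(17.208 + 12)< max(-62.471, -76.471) False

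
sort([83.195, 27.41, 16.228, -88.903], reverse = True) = [83.195, 27.41, 16.228, -88.903]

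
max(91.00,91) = 91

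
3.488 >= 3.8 False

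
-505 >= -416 False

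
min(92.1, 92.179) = 92.1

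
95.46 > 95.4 True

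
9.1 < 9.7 True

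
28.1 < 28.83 True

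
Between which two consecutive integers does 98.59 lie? 98 and 99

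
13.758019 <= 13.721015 False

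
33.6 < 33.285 False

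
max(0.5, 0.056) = 0.5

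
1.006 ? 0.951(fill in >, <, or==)>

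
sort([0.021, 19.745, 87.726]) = [0.021, 19.745, 87.726]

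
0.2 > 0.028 True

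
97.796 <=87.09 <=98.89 False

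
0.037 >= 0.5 False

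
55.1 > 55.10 False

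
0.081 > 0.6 False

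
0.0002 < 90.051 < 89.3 False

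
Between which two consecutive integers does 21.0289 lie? 21 and 22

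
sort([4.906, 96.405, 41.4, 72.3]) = [4.906, 41.4, 72.3, 96.405]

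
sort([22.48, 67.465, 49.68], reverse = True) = [67.465, 49.68, 22.48]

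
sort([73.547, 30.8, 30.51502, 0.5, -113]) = [-113, 0.5, 30.51502, 30.8, 73.547]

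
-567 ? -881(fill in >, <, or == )>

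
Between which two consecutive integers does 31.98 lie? 31 and 32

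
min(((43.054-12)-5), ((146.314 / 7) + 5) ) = 25.902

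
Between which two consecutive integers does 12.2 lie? 12 and 13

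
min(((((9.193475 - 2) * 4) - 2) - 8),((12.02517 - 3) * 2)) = 18.05034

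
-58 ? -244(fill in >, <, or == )>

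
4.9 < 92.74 True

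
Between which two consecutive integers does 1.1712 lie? 1 and 2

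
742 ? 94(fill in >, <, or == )>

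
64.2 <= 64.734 True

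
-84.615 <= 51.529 True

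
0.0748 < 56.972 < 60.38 True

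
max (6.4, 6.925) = 6.925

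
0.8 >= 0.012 True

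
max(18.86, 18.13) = 18.86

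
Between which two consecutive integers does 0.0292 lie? 0 and 1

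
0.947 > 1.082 False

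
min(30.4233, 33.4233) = 30.4233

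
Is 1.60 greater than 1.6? No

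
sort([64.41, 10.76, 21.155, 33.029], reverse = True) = [64.41, 33.029, 21.155, 10.76]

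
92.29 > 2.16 True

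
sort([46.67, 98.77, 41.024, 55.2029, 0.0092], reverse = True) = [98.77, 55.2029, 46.67, 41.024, 0.0092]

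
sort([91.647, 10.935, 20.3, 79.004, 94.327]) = [10.935, 20.3, 79.004, 91.647, 94.327]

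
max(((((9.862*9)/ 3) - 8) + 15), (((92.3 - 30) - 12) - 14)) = 36.586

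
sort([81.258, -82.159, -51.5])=[-82.159, -51.5, 81.258]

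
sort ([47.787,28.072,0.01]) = [0.01,28.072,47.787]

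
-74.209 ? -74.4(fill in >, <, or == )>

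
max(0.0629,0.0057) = 0.0629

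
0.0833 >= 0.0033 True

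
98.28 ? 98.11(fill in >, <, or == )>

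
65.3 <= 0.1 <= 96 False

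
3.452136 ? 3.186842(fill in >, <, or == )>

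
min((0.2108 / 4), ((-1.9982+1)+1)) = 0.0018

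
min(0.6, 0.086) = 0.086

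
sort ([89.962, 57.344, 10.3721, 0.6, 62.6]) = [0.6, 10.3721, 57.344, 62.6, 89.962]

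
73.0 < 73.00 False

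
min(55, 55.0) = 55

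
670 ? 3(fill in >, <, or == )>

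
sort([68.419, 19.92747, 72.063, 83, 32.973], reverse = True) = [83, 72.063, 68.419, 32.973, 19.92747]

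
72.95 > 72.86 True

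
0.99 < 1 True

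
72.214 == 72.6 False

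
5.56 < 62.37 True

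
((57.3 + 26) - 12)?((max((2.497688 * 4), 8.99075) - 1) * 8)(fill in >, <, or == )<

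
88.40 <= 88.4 True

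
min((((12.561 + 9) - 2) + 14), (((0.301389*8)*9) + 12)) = 33.561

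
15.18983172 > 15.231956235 False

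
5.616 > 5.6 True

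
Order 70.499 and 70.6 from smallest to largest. 70.499, 70.6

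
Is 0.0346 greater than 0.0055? Yes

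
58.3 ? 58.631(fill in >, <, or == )<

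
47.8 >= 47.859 False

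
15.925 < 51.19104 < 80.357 True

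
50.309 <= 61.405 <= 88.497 True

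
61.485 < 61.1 False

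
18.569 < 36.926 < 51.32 True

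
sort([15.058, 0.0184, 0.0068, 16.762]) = [0.0068, 0.0184, 15.058, 16.762]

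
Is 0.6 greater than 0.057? Yes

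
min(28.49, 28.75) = 28.49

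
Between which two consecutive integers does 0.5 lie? 0 and 1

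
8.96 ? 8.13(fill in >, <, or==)>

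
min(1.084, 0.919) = 0.919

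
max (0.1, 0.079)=0.1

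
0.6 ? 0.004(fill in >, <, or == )>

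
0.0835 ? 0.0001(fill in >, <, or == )>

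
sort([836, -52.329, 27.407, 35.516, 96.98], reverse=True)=[836, 96.98, 35.516, 27.407, -52.329]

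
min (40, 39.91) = 39.91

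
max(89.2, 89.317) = 89.317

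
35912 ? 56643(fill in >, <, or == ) <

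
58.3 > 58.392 False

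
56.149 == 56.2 False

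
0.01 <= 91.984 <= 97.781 True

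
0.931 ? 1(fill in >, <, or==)<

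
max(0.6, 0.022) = 0.6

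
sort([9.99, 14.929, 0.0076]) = [0.0076, 9.99, 14.929]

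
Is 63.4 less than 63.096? No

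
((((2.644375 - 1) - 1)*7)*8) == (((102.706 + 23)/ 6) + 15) False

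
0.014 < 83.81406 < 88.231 True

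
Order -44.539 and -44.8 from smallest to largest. -44.8, -44.539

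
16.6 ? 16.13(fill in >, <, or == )>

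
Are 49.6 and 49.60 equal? Yes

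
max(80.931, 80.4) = 80.931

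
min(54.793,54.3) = 54.3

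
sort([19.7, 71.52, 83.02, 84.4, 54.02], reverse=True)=[84.4, 83.02, 71.52, 54.02, 19.7]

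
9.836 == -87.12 False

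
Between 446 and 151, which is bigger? 446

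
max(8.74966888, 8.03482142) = 8.74966888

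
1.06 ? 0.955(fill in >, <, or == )>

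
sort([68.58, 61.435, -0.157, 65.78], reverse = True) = [68.58, 65.78, 61.435, -0.157]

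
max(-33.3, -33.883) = -33.3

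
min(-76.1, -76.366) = -76.366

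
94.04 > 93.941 True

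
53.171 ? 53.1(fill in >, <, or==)>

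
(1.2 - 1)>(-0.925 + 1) True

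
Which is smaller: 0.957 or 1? 0.957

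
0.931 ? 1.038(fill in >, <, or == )<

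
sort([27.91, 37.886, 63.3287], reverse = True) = [63.3287, 37.886, 27.91]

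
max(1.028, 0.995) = 1.028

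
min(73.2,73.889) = 73.2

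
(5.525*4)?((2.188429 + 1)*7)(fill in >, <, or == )<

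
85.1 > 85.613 False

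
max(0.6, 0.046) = 0.6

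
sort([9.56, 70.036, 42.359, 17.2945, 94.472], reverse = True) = [94.472, 70.036, 42.359, 17.2945, 9.56]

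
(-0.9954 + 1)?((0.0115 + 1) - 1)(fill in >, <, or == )<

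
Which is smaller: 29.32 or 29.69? 29.32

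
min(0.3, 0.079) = 0.079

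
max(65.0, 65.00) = 65.00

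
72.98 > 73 False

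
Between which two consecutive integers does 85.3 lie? 85 and 86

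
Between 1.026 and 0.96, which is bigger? 1.026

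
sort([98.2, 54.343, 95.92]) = [54.343, 95.92, 98.2]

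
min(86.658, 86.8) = 86.658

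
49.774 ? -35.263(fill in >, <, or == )>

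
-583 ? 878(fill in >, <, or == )<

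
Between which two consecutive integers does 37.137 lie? 37 and 38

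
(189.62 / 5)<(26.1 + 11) False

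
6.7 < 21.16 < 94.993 True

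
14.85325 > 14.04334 True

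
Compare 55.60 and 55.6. They are equal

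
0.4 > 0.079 True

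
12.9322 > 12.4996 True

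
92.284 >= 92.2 True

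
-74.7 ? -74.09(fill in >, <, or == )<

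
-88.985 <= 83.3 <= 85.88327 True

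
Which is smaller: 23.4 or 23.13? 23.13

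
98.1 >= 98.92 False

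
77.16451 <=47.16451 False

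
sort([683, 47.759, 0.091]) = [0.091, 47.759, 683]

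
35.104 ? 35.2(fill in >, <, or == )<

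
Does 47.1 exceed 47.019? Yes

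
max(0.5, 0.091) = 0.5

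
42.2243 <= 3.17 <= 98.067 False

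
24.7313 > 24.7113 True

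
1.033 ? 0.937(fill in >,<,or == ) >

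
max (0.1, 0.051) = 0.1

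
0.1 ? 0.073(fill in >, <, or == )>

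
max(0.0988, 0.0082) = 0.0988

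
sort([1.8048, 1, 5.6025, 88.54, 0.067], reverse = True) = [88.54, 5.6025, 1.8048, 1, 0.067]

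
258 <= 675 True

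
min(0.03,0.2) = 0.03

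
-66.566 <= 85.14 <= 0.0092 False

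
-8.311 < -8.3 True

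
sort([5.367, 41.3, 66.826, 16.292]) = [5.367, 16.292, 41.3, 66.826]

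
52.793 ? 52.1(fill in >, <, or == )>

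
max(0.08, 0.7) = 0.7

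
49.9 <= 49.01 False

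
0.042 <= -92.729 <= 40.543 False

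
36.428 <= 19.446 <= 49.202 False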